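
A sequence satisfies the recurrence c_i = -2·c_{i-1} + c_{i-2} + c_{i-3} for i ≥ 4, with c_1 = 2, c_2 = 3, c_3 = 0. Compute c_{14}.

11768

Applying the relation repeatedly:
c_4 = 5  c_5 = -7  c_6 = 19  …  c_{11} = -1037  c_{12} = 2331  c_{13} = -5237  c_{14} = 11768.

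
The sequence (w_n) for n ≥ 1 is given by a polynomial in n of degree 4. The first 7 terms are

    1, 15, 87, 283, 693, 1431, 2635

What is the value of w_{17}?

1st diffs: 14, 72, 196, 410, 738, 1204.
2nd diffs: 58, 124, 214, 328, 466.
3rd diffs: 66, 90, 114, 138.
4th diffs: 24, 24, 24 (constant).
So w_n = n^4 + n^3 - 2n^2 - 2n + 3.
Evaluating at n = 17 gives w_{17} = 87825.

87825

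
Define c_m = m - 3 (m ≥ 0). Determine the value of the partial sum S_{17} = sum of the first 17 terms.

85

Over m = 0..16: Σm = 136.
Total = (1)·136 + (-3)·17 = 85.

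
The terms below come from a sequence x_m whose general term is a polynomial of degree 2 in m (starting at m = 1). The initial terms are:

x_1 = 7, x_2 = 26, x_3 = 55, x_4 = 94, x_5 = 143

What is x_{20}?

1st diffs: 19, 29, 39, 49.
2nd diffs: 10, 10, 10 (constant).
So x_m = 5m^2 + 4m - 2.
Evaluating at m = 20 gives x_{20} = 2078.

2078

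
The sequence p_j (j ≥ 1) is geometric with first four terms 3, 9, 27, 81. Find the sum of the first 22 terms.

47071589412

Common ratio r = 3.
p_j = 3·3^(j-1).
S = 3·(3^22 - 1)/(3 - 1) = 3·(31381059609 - 1)/(2) = 47071589412.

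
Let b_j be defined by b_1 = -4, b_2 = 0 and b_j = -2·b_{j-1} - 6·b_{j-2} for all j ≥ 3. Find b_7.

Iterate the recurrence:
b_3 = 24  b_4 = -48  b_5 = -48  b_6 = 384  b_7 = -480.

-480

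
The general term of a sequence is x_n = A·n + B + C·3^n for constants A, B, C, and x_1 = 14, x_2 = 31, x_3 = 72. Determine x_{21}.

Write the equations: A + B + 3C = 14; 2A + B + 9C = 31; 3A + B + 27C = 72.
Subtracting the first from the second: A + 6C = 17.
Subtracting the second from the third: A + 18C = 41.
Solving: C = 2, A = 5, then B = 3.
So x_n = 5·n + 3 + 2·3^n; at n=21 this is 20920706514.

20920706514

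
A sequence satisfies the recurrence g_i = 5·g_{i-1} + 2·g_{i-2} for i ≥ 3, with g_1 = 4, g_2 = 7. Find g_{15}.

24650652967

Compute successive terms:
g_3 = 43;  g_4 = 229;  g_5 = 1231;  …;  g_{12} = 158983549;  g_{13} = 854104351;  g_{14} = 4588488853;  g_{15} = 24650652967.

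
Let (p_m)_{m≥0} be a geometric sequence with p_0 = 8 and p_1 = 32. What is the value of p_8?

Common ratio r = 4.
p_m = 8·4^(m-0).
p_8 = 8·4^8 = 524288.

524288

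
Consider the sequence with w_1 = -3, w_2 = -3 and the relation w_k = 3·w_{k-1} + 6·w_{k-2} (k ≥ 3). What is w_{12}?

Step forward from the initial values:
w_3 = -27; w_4 = -99; w_5 = -459; w_6 = -1971; w_7 = -8667; w_8 = -37827; w_9 = -165483; w_{10} = -723411; w_{11} = -3163131; w_{12} = -13829859.

-13829859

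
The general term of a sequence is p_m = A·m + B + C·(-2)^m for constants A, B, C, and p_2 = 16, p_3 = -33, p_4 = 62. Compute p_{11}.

Plug in m = 2, 3, 4: 2A + B + 4C = 16; 3A + B - 8C = -33; 4A + B + 16C = 62.
Subtracting the first from the second: A - 12C = -49.
Subtracting the second from the third: A + 24C = 95.
Solving: C = 4, A = -1, then B = 2.
So p_m = -1·m + 2 + 4·(-2)^m; at m=11 this is -8201.

-8201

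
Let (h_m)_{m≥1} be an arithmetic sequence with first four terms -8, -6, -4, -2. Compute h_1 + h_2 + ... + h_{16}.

112

Common difference d = 2.
h_m = -8 + (m - 1)·2.
h_{16} = 22; S = 16·(-8 + 22)/2 = 112.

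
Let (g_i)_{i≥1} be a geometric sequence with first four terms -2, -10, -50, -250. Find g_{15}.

-12207031250

Common ratio r = 5.
g_i = (-2)·5^(i-1).
g_{15} = (-2)·5^14 = -12207031250.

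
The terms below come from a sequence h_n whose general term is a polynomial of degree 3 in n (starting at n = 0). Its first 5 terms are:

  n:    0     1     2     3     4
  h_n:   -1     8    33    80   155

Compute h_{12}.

2483

1st diffs: 9, 25, 47, 75.
2nd diffs: 16, 22, 28.
3rd diffs: 6, 6 (constant).
So h_n = n^3 + 5n^2 + 3n - 1.
Evaluating at n = 12 gives h_{12} = 2483.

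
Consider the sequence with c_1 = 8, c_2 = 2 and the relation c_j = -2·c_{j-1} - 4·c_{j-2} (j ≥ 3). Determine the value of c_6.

-288

Applying the relation repeatedly:
c_3 = -36, c_4 = 64, c_5 = 16, c_6 = -288.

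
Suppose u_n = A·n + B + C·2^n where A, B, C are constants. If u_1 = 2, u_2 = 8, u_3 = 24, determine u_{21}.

10485672

The three given values yield: A + B + 2C = 2; 2A + B + 4C = 8; 3A + B + 8C = 24.
Subtracting the first from the second: A + 2C = 6.
Subtracting the second from the third: A + 4C = 16.
Solving: C = 5, A = -4, then B = -4.
Hence u_{21} = -4·21 + (-4) + 5·2097152 = 10485672.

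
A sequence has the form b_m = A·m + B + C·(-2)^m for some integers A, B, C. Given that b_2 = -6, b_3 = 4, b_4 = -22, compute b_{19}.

The three given values yield: 2A + B + 4C = -6; 3A + B - 8C = 4; 4A + B + 16C = -22.
Subtracting the first from the second: A - 12C = 10.
Subtracting the second from the third: A + 24C = -26.
Solving: C = -1, A = -2, then B = 2.
So b_m = -2·m + 2 + (-1)·(-2)^m; at m=19 this is 524252.

524252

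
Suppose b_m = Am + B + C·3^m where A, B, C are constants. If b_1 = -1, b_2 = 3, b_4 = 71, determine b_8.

6543

Write the equations: A + B + 3C = -1; 2A + B + 9C = 3; 4A + B + 81C = 71.
Subtracting the first from the second: A + 6C = 4.
Subtracting the second from the third: 2A + 72C = 68.
Solving: C = 1, A = -2, then B = -2.
Hence b_8 = -2·8 + (-2) + 1·6561 = 6543.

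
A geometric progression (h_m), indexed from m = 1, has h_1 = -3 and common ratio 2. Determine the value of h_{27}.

h_m = (-3)·2^(m-1).
h_{27} = (-3)·2^26 = -201326592.

-201326592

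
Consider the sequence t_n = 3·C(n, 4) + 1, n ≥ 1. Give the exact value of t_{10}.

C(10, 4) = 210, so t_{10} = 631.

631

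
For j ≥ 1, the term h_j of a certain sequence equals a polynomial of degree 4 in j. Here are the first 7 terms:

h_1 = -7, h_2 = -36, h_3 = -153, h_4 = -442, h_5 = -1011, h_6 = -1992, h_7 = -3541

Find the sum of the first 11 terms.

-55000

1st diffs: -29, -117, -289, -569, -981, -1549.
2nd diffs: -88, -172, -280, -412, -568.
3rd diffs: -84, -108, -132, -156.
4th diffs: -24, -24, -24 (constant).
Newton forward-difference form: h_j = -7 + (-29)·C(j-1,1) + (-88)·C(j-1,2) + (-84)·C(j-1,3) + (-24)·C(j-1,4).
Continuing: -5838, -9087, -13516, -19377.
Summing j = 1..11 (11 terms) gives -55000.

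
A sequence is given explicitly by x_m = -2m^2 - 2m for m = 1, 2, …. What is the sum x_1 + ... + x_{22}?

-8096

Over m = 1..22: Σm = 253, Σm² = 3795.
Total = (-2)·3795 + (-2)·253 = -8096.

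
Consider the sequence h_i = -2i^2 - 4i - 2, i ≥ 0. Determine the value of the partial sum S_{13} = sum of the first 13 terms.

Over i = 0..12: Σi = 78, Σi² = 650.
Total = (-2)·650 + (-4)·78 + (-2)·13 = -1638.

-1638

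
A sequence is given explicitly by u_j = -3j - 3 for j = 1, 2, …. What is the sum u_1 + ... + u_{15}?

Over j = 1..15: Σj = 120.
Total = (-3)·120 + (-3)·15 = -405.

-405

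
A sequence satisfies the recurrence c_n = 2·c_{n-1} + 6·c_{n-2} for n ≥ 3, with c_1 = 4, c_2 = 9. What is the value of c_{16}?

786822528

Applying the relation repeatedly:
c_3 = 42; c_4 = 138; c_5 = 528; …; c_{13} = 16237824; c_{14} = 59196864; c_{15} = 215820672; c_{16} = 786822528.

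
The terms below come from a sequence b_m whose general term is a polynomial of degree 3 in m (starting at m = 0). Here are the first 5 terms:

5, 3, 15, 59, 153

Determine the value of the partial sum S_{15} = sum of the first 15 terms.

1st diffs: -2, 12, 44, 94.
2nd diffs: 14, 32, 50.
3rd diffs: 18, 18 (constant).
Newton forward-difference form: b_m = 5 + (-2)·C(m,1) + 14·C(m,2) + 18·C(m,3).
Continuing: …, 315, 563, 915, 1389, …, b_{14} = 7803.
Summing m = 0..14 (15 terms) gives 30805.

30805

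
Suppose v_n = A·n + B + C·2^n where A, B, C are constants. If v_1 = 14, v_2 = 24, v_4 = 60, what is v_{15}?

Write the equations: A + B + 2C = 14; 2A + B + 4C = 24; 4A + B + 16C = 60.
Subtracting the first from the second: A + 2C = 10.
Subtracting the second from the third: 2A + 12C = 36.
Solving: C = 2, A = 6, then B = 4.
Hence v_{15} = 6·15 + 4 + 2·32768 = 65630.

65630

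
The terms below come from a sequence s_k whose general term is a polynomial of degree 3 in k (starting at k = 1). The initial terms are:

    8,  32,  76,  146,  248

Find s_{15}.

1st diffs: 24, 44, 70, 102.
2nd diffs: 20, 26, 32.
3rd diffs: 6, 6 (constant).
Newton forward-difference form: s_k = 8 + 24·C(k-1,1) + 20·C(k-1,2) + 6·C(k-1,3).
At k = 15: k-1 = 14, so s_{15} = 8 + 336 + 1820 + 2184 = 4348.

4348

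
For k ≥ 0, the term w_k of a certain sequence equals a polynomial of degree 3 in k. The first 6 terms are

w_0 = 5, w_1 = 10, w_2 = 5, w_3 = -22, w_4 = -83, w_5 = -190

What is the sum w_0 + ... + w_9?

-3445

1st diffs: 5, -5, -27, -61, -107.
2nd diffs: -10, -22, -34, -46.
3rd diffs: -12, -12, -12 (constant).
So w_k = -2k^3 + k^2 + 6k + 5.
Continuing: -355, -590, -907, -1318.
Summing k = 0..9 (10 terms) gives -3445.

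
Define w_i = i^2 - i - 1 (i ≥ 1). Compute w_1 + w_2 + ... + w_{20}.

Over i = 1..20: Σi = 210, Σi² = 2870.
Total = (1)·2870 + (-1)·210 + (-1)·20 = 2640.

2640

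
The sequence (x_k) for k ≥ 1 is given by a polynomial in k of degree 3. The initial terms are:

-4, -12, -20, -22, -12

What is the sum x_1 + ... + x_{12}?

1st diffs: -8, -8, -2, 10.
2nd diffs: 0, 6, 12.
3rd diffs: 6, 6 (constant).
So x_k = k^3 - 6k^2 + 3k - 2.
Continuing: …, 16, 68, 150, 268, …, x_{12} = 898.
Summing k = 1..12 (12 terms) gives 2394.

2394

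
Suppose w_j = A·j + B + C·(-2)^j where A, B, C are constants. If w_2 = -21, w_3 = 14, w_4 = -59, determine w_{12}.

-12307

Write the equations: 2A + B + 4C = -21; 3A + B - 8C = 14; 4A + B + 16C = -59.
Subtracting the first from the second: A - 12C = 35.
Subtracting the second from the third: A + 24C = -73.
Solving: C = -3, A = -1, then B = -7.
Therefore w_{12} = -12 + (-7) + (-3)·4096 = -12307.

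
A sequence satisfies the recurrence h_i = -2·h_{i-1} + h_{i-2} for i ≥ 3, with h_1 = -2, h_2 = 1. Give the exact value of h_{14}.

61181

h_3 = -4  h_4 = 9  h_5 = -22  …  h_{11} = -4348  h_{12} = 10497  h_{13} = -25342  h_{14} = 61181.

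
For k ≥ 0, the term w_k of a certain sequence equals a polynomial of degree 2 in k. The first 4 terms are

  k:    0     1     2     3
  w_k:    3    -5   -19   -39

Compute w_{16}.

-845

1st diffs: -8, -14, -20.
2nd diffs: -6, -6 (constant).
Newton forward-difference form: w_k = 3 + (-8)·C(k,1) + (-6)·C(k,2).
At k = 16: k = 16, so w_{16} = 3 - 128 - 720 = -845.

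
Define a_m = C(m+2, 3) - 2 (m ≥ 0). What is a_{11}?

284

C(13, 3) = 286, so a_{11} = 284.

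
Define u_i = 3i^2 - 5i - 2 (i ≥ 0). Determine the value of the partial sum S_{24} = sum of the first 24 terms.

11544

Over i = 0..23: Σi = 276, Σi² = 4324.
Total = (3)·4324 + (-5)·276 + (-2)·24 = 11544.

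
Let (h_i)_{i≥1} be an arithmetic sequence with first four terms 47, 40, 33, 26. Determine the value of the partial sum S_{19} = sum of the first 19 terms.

-304

Common difference d = -7.
h_i = 47 + (i - 1)·(-7).
h_{19} = -79; S = 19·(47 + (-79))/2 = -304.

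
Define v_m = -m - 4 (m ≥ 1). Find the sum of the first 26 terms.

-455

Over m = 1..26: Σm = 351.
Total = (-1)·351 + (-4)·26 = -455.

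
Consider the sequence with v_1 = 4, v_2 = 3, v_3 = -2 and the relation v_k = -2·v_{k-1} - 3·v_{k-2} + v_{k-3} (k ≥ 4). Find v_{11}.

Step forward from the initial values:
v_4 = -1; v_5 = 11; v_6 = -21; v_7 = 8; v_8 = 58; v_9 = -161; v_{10} = 156; v_{11} = 229.

229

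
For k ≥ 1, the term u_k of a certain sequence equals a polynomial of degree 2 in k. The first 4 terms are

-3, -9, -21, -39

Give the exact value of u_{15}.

1st diffs: -6, -12, -18.
2nd diffs: -6, -6 (constant).
Newton forward-difference form: u_k = -3 + (-6)·C(k-1,1) + (-6)·C(k-1,2).
At k = 15: k-1 = 14, so u_{15} = -3 - 84 - 546 = -633.

-633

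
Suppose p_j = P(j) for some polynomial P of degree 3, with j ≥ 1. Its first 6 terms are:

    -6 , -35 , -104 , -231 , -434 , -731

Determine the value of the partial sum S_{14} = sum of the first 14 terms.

1st diffs: -29, -69, -127, -203, -297.
2nd diffs: -40, -58, -76, -94.
3rd diffs: -18, -18, -18 (constant).
Newton forward-difference form: p_j = -6 + (-29)·C(j-1,1) + (-40)·C(j-1,2) + (-18)·C(j-1,3).
Continuing: …, -1140, -1679, -2366, -3219, …, p_{14} = -8651.
Summing j = 1..14 (14 terms) gives -35301.

-35301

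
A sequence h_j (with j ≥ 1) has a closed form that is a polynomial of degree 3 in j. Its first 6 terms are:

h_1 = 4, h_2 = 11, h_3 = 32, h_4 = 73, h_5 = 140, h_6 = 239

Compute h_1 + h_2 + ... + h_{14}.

1st diffs: 7, 21, 41, 67, 99.
2nd diffs: 14, 20, 26, 32.
3rd diffs: 6, 6, 6 (constant).
Newton forward-difference form: h_j = 4 + 7·C(j-1,1) + 14·C(j-1,2) + 6·C(j-1,3).
Continuing: …, 376, 557, 788, 1075, …, h_{14} = 2903.
Summing j = 1..14 (14 terms) gives 11795.

11795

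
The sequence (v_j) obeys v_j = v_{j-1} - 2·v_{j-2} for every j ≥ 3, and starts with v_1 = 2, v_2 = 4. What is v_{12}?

Step forward from the initial values:
v_3 = 0; v_4 = -8; v_5 = -8; v_6 = 8; v_7 = 24; v_8 = 8; v_9 = -40; v_{10} = -56; v_{11} = 24; v_{12} = 136.

136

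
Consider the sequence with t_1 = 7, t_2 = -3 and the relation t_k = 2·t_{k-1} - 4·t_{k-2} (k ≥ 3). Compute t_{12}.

Compute successive terms:
t_3 = -34;  t_4 = -56;  t_5 = 24;  t_6 = 272;  t_7 = 448;  t_8 = -192;  t_9 = -2176;  t_{10} = -3584;  t_{11} = 1536;  t_{12} = 17408.

17408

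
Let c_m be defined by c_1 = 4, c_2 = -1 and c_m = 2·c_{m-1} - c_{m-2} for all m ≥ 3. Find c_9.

Applying the relation repeatedly:
c_3 = -6, c_4 = -11, c_5 = -16, c_6 = -21, c_7 = -26, c_8 = -31, c_9 = -36.
(Characteristic roots are 1 and 1.)

-36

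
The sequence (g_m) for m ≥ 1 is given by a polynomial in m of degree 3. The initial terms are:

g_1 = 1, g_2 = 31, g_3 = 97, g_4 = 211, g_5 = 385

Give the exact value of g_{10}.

1st diffs: 30, 66, 114, 174.
2nd diffs: 36, 48, 60.
3rd diffs: 12, 12 (constant).
So g_m = 2m^3 + 6m^2 - 2m - 5.
Evaluating at m = 10 gives g_{10} = 2575.

2575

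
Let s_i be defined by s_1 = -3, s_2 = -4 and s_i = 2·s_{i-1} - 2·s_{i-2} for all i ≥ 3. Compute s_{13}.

s_3 = -2; s_4 = 4; s_5 = 12; …; s_{10} = -64; s_{11} = -32; s_{12} = 64; s_{13} = 192.

192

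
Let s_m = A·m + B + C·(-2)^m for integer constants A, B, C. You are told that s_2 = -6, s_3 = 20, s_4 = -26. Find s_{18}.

-524254

At m = 2, 3, 4: 2A + B + 4C = -6; 3A + B - 8C = 20; 4A + B + 16C = -26.
Subtracting the first from the second: A - 12C = 26.
Subtracting the second from the third: A + 24C = -46.
Solving: C = -2, A = 2, then B = -2.
Therefore s_{18} = 36 + (-2) + (-2)·262144 = -524254.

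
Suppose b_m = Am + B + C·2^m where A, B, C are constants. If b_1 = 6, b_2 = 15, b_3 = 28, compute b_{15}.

65608

At m = 1, 2, 3: A + B + 2C = 6; 2A + B + 4C = 15; 3A + B + 8C = 28.
Subtracting the first from the second: A + 2C = 9.
Subtracting the second from the third: A + 4C = 13.
Solving: C = 2, A = 5, then B = -3.
So b_m = 5·m + (-3) + 2·2^m; at m=15 this is 65608.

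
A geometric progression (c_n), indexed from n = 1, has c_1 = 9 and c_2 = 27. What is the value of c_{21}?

Common ratio r = 3.
c_n = 9·3^(n-1).
c_{21} = 9·3^20 = 31381059609.

31381059609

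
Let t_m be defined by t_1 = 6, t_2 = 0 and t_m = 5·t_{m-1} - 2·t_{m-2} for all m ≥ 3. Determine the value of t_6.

-1260

Applying the relation repeatedly:
t_3 = -12; t_4 = -60; t_5 = -276; t_6 = -1260.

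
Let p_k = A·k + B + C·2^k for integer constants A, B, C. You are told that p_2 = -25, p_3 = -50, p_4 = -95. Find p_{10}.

Write the equations: 2A + B + 4C = -25; 3A + B + 8C = -50; 4A + B + 16C = -95.
Subtracting the first from the second: A + 4C = -25.
Subtracting the second from the third: A + 8C = -45.
Solving: C = -5, A = -5, then B = 5.
Therefore p_{10} = -50 + 5 + (-5)·1024 = -5165.

-5165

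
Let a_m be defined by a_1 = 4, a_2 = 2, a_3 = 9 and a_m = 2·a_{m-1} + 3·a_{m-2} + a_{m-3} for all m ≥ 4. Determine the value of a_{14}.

2125657

Step forward from the initial values:
a_4 = 28;  a_5 = 85;  a_6 = 263;  …;  a_{11} = 72780;  a_{12} = 224133;  a_{13} = 690239;  a_{14} = 2125657.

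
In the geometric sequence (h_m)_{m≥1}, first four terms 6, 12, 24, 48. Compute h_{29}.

1610612736

Common ratio r = 2.
h_m = 6·2^(m-1).
h_{29} = 6·2^28 = 1610612736.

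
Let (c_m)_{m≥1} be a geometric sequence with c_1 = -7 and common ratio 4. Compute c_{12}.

-29360128

c_m = (-7)·4^(m-1).
c_{12} = (-7)·4^11 = -29360128.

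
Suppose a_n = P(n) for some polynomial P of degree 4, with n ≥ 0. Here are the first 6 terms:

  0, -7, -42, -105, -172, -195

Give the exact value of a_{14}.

1st diffs: -7, -35, -63, -67, -23.
2nd diffs: -28, -28, -4, 44.
3rd diffs: 0, 24, 48.
4th diffs: 24, 24 (constant).
So a_n = n^4 - 6n^3 - 3n^2 + n.
Evaluating at n = 14 gives a_{14} = 21378.

21378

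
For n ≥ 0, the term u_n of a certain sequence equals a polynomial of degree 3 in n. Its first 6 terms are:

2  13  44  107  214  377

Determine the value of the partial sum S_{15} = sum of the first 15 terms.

26665

1st diffs: 11, 31, 63, 107, 163.
2nd diffs: 20, 32, 44, 56.
3rd diffs: 12, 12, 12 (constant).
Newton forward-difference form: u_n = 2 + 11·C(n,1) + 20·C(n,2) + 12·C(n,3).
Continuing: …, 608, 919, 1322, 1829, …, u_{14} = 6344.
Summing n = 0..14 (15 terms) gives 26665.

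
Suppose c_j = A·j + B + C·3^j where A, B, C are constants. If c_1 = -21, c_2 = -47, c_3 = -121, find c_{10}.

Plug in j = 1, 2, 3: A + B + 3C = -21; 2A + B + 9C = -47; 3A + B + 27C = -121.
Subtracting the first from the second: A + 6C = -26.
Subtracting the second from the third: A + 18C = -74.
Solving: C = -4, A = -2, then B = -7.
So c_j = -2·j + (-7) + (-4)·3^j; at j=10 this is -236223.

-236223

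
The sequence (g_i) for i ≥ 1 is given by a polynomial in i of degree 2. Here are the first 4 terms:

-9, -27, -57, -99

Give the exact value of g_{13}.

-1017

1st diffs: -18, -30, -42.
2nd diffs: -12, -12 (constant).
So g_i = -6i^2 - 3.
Evaluating at i = 13 gives g_{13} = -1017.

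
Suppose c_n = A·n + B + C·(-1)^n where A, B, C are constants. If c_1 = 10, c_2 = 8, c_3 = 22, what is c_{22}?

The three given values yield: A + B - C = 10; 2A + B + C = 8; 3A + B - C = 22.
Subtracting the first from the second: A + 2C = -2.
Subtracting the second from the third: A - 2C = 14.
Solving: C = -4, A = 6, then B = 0.
So c_n = 6·n + 0 + (-4)·(-1)^n; at n=22 this is 128.

128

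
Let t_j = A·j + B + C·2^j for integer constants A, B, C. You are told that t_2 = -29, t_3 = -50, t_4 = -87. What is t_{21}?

-8388716

Plug in j = 2, 3, 4: 2A + B + 4C = -29; 3A + B + 8C = -50; 4A + B + 16C = -87.
Subtracting the first from the second: A + 4C = -21.
Subtracting the second from the third: A + 8C = -37.
Solving: C = -4, A = -5, then B = -3.
Hence t_{21} = -5·21 + (-3) + (-4)·2097152 = -8388716.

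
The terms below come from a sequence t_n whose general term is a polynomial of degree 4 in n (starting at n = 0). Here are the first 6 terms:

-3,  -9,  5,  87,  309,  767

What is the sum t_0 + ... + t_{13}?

102788

1st diffs: -6, 14, 82, 222, 458.
2nd diffs: 20, 68, 140, 236.
3rd diffs: 48, 72, 96.
4th diffs: 24, 24 (constant).
So t_n = n^4 + 2n^3 - 3n^2 - 6n - 3.
Continuing: …, 1581, 2895, 4877, 7719, …, t_{13} = 32367.
Summing n = 0..13 (14 terms) gives 102788.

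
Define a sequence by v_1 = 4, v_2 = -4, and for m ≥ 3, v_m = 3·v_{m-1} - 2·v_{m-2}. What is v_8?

Compute successive terms:
v_3 = -20, v_4 = -52, v_5 = -116, v_6 = -244, v_7 = -500, v_8 = -1012.
(Characteristic roots are 2 and 1.)

-1012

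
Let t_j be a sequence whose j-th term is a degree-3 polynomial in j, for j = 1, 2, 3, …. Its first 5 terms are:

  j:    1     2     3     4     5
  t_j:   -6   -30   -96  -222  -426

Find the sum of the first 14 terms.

-35574

1st diffs: -24, -66, -126, -204.
2nd diffs: -42, -60, -78.
3rd diffs: -18, -18 (constant).
Newton forward-difference form: t_j = -6 + (-24)·C(j-1,1) + (-42)·C(j-1,2) + (-18)·C(j-1,3).
Continuing: …, -726, -1140, -1686, -2382, …, t_{14} = -8742.
Summing j = 1..14 (14 terms) gives -35574.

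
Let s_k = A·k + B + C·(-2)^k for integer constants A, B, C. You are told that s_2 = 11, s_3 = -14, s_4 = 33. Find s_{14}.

32759

Write the equations: 2A + B + 4C = 11; 3A + B - 8C = -14; 4A + B + 16C = 33.
Subtracting the first from the second: A - 12C = -25.
Subtracting the second from the third: A + 24C = 47.
Solving: C = 2, A = -1, then B = 5.
So s_k = -1·k + 5 + 2·(-2)^k; at k=14 this is 32759.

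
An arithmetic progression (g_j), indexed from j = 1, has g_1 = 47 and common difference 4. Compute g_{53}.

255

g_j = 47 + (j - 1)·4.
g_{53} = 47 + 52·4 = 255.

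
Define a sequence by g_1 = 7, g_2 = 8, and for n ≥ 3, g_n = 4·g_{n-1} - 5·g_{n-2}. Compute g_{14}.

Step forward from the initial values:
g_3 = -3  g_4 = -52  g_5 = -193  …  g_{11} = 17037  g_{12} = 57308  g_{13} = 144047  g_{14} = 289648.

289648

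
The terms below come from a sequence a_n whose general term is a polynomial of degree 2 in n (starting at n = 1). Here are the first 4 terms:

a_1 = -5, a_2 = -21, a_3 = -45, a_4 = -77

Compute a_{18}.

1st diffs: -16, -24, -32.
2nd diffs: -8, -8 (constant).
So a_n = -4n^2 - 4n + 3.
Evaluating at n = 18 gives a_{18} = -1365.

-1365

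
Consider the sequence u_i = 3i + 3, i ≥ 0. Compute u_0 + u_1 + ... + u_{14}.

Over i = 0..14: Σi = 105.
Total = (3)·105 + (3)·15 = 360.

360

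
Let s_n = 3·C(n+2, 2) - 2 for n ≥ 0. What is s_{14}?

358

C(16, 2) = 120, so s_{14} = 358.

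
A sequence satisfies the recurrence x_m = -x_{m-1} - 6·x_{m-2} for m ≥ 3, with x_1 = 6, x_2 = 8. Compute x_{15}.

Step forward from the initial values:
x_3 = -44;  x_4 = -4;  x_5 = 268;  …;  x_{12} = 143756;  x_{13} = -84884;  x_{14} = -777652;  x_{15} = 1286956.

1286956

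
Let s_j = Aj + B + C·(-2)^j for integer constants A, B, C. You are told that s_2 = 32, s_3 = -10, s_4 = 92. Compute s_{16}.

262244

At j = 2, 3, 4: 2A + B + 4C = 32; 3A + B - 8C = -10; 4A + B + 16C = 92.
Subtracting the first from the second: A - 12C = -42.
Subtracting the second from the third: A + 24C = 102.
Solving: C = 4, A = 6, then B = 4.
Therefore s_{16} = 96 + 4 + 4·65536 = 262244.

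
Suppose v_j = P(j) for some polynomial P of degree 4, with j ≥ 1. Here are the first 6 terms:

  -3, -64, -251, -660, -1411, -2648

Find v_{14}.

-55240

1st diffs: -61, -187, -409, -751, -1237.
2nd diffs: -126, -222, -342, -486.
3rd diffs: -96, -120, -144.
4th diffs: -24, -24 (constant).
Newton forward-difference form: v_j = -3 + (-61)·C(j-1,1) + (-126)·C(j-1,2) + (-96)·C(j-1,3) + (-24)·C(j-1,4).
At j = 14: j-1 = 13, so v_{14} = -3 - 793 - 9828 - 27456 - 17160 = -55240.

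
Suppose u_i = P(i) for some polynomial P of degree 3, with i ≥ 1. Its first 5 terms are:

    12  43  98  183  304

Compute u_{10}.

1st diffs: 31, 55, 85, 121.
2nd diffs: 24, 30, 36.
3rd diffs: 6, 6 (constant).
Newton forward-difference form: u_i = 12 + 31·C(i-1,1) + 24·C(i-1,2) + 6·C(i-1,3).
At i = 10: i-1 = 9, so u_{10} = 12 + 279 + 864 + 504 = 1659.

1659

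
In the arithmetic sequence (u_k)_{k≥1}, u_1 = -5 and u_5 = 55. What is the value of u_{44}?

640

Common difference d = (55 - (-5)) / (5 - 1) = 15.
u_k = -5 + (k - 1)·15.
u_{44} = -5 + 43·15 = 640.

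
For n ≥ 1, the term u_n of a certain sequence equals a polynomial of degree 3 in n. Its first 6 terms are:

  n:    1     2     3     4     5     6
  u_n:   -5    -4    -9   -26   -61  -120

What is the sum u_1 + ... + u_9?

1st diffs: 1, -5, -17, -35, -59.
2nd diffs: -6, -12, -18, -24.
3rd diffs: -6, -6, -6 (constant).
So u_n = -n^3 + 3n^2 - n - 6.
Continuing: -209, -334, -501.
Summing n = 1..9 (9 terms) gives -1269.

-1269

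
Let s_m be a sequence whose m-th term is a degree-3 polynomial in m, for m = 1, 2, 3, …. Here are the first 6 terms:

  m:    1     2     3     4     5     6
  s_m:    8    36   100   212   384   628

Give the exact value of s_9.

1912

1st diffs: 28, 64, 112, 172, 244.
2nd diffs: 36, 48, 60, 72.
3rd diffs: 12, 12, 12 (constant).
So s_m = 2m^3 + 6m^2 - 4m + 4.
Evaluating at m = 9 gives s_9 = 1912.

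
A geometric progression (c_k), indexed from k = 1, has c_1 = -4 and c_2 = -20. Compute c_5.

-2500

Common ratio r = 5.
c_k = (-4)·5^(k-1).
c_5 = (-4)·5^4 = -2500.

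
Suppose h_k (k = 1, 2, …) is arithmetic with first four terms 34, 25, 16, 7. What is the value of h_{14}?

Common difference d = -9.
h_k = 34 + (k - 1)·(-9).
h_{14} = 34 + 13·(-9) = -83.

-83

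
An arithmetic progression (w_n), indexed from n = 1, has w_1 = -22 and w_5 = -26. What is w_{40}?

Common difference d = (-26 - (-22)) / (5 - 1) = -1.
w_n = -22 + (n - 1)·(-1).
w_{40} = -22 + 39·(-1) = -61.

-61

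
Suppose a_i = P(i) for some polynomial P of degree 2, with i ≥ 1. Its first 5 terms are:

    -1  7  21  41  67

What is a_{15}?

657

1st diffs: 8, 14, 20, 26.
2nd diffs: 6, 6, 6 (constant).
Newton forward-difference form: a_i = -1 + 8·C(i-1,1) + 6·C(i-1,2).
At i = 15: i-1 = 14, so a_{15} = -1 + 112 + 546 = 657.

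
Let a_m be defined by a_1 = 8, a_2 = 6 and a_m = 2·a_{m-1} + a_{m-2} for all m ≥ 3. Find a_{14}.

Compute successive terms:
a_3 = 20  a_4 = 46  a_5 = 112  …  a_{11} = 22148  a_{12} = 53470  a_{13} = 129088  a_{14} = 311646.

311646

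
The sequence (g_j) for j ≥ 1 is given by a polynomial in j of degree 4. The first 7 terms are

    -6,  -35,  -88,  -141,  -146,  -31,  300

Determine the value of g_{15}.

30164

1st diffs: -29, -53, -53, -5, 115, 331.
2nd diffs: -24, 0, 48, 120, 216.
3rd diffs: 24, 48, 72, 96.
4th diffs: 24, 24, 24 (constant).
Newton forward-difference form: g_j = -6 + (-29)·C(j-1,1) + (-24)·C(j-1,2) + 24·C(j-1,3) + 24·C(j-1,4).
At j = 15: j-1 = 14, so g_{15} = -6 - 406 - 2184 + 8736 + 24024 = 30164.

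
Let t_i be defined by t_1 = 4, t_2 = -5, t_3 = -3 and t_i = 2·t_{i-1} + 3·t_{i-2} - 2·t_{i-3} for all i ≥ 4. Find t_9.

-4073

Step forward from the initial values:
t_4 = -29, t_5 = -57, t_6 = -195, t_7 = -503, t_8 = -1477, t_9 = -4073.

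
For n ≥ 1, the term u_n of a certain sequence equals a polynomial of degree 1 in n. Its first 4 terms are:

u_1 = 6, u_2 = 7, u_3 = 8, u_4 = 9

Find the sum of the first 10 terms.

1st diffs: 1, 1, 1 (constant).
So u_n = n + 5.
Continuing: …, 10, 11, 12, 13, …, u_{10} = 15.
Summing n = 1..10 (10 terms) gives 105.

105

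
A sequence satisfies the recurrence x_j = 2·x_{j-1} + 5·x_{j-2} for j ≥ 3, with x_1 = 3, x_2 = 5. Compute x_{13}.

5416275

x_3 = 25;  x_4 = 75;  x_5 = 275;  …;  x_{10} = 131925;  x_{11} = 455225;  x_{12} = 1570075;  x_{13} = 5416275.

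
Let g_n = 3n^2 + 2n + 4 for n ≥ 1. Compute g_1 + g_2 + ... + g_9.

Over n = 1..9: Σn = 45, Σn² = 285.
Total = (3)·285 + (2)·45 + (4)·9 = 981.

981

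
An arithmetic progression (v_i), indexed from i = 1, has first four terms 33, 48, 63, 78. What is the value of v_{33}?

Common difference d = 15.
v_i = 33 + (i - 1)·15.
v_{33} = 33 + 32·15 = 513.

513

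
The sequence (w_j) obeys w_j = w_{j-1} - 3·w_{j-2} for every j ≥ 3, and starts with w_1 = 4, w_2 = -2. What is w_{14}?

Iterate the recurrence:
w_3 = -14  w_4 = -8  w_5 = 34  …  w_{11} = 826  w_{12} = -878  w_{13} = -3356  w_{14} = -722.

-722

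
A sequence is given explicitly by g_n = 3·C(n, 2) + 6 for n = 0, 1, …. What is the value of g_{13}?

C(13, 2) = 78, so g_{13} = 240.

240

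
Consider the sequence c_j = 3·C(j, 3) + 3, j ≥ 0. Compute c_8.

C(8, 3) = 56, so c_8 = 171.

171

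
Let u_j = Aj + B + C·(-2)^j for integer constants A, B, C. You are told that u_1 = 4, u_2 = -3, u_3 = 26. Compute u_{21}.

4194404

The three given values yield: A + B - 2C = 4; 2A + B + 4C = -3; 3A + B - 8C = 26.
Subtracting the first from the second: A + 6C = -7.
Subtracting the second from the third: A - 12C = 29.
Solving: C = -2, A = 5, then B = -5.
So u_j = 5·j + (-5) + (-2)·(-2)^j; at j=21 this is 4194404.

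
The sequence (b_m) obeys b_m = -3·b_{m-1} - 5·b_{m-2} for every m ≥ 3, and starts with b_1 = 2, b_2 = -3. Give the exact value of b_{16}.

-349182

b_3 = -1;  b_4 = 18;  b_5 = -49;  …;  b_{13} = -25774;  b_{14} = 9357;  b_{15} = 100799;  b_{16} = -349182.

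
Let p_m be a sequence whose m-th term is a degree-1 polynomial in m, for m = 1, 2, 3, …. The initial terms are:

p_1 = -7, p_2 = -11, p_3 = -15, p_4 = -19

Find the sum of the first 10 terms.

-250

1st diffs: -4, -4, -4 (constant).
So p_m = -4m - 3.
Continuing: …, -23, -27, -31, -35, …, p_{10} = -43.
Summing m = 1..10 (10 terms) gives -250.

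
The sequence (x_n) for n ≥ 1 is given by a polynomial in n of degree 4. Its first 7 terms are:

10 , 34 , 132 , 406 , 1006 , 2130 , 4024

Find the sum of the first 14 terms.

227458

1st diffs: 24, 98, 274, 600, 1124, 1894.
2nd diffs: 74, 176, 326, 524, 770.
3rd diffs: 102, 150, 198, 246.
4th diffs: 48, 48, 48 (constant).
So x_n = 2n^4 - 3n^3 + 5n^2 + 6.
Continuing: …, 6982, 11346, 17506, 25900, …, x_{14} = 69586.
Summing n = 1..14 (14 terms) gives 227458.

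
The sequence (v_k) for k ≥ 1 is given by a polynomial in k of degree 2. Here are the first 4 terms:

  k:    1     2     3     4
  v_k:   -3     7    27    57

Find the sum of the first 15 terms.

1st diffs: 10, 20, 30.
2nd diffs: 10, 10 (constant).
So v_k = 5k^2 - 5k - 3.
Continuing: …, 97, 147, 207, 277, …, v_{15} = 1047.
Summing k = 1..15 (15 terms) gives 5555.

5555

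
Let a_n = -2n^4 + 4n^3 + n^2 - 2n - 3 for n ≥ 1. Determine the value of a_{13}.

-48194

a_{13} = -2·13^4 + 4·13^3 + 1·13^2 - 2·13 - 3 = -48194.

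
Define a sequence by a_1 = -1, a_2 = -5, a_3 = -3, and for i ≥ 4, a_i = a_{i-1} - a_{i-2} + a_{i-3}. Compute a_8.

a_4 = 1; a_5 = -1; a_6 = -5; a_7 = -3; a_8 = 1.

1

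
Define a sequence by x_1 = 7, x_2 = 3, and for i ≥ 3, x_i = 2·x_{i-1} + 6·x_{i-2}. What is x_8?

23352

x_3 = 48; x_4 = 114; x_5 = 516; x_6 = 1716; x_7 = 6528; x_8 = 23352.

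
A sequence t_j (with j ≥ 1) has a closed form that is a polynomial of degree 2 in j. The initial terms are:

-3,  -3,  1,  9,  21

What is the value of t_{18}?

541

1st diffs: 0, 4, 8, 12.
2nd diffs: 4, 4, 4 (constant).
So t_j = 2j^2 - 6j + 1.
Evaluating at j = 18 gives t_{18} = 541.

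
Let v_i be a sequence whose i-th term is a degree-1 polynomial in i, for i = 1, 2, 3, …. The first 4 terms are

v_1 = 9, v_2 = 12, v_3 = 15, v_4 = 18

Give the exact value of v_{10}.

36

1st diffs: 3, 3, 3 (constant).
So v_i = 3i + 6.
Evaluating at i = 10 gives v_{10} = 36.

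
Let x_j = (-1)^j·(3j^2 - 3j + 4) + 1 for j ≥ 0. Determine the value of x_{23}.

-1521

(-1)^23 = -1; 3j^2 - 3j + 4 at j=23 is 1522; so x_{23} = -1521.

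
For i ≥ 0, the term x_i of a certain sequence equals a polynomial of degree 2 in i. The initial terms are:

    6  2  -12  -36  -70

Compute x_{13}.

-826

1st diffs: -4, -14, -24, -34.
2nd diffs: -10, -10, -10 (constant).
Newton forward-difference form: x_i = 6 + (-4)·C(i,1) + (-10)·C(i,2).
At i = 13: i = 13, so x_{13} = 6 - 52 - 780 = -826.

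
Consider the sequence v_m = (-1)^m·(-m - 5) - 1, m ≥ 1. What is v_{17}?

21

(-1)^17 = -1; -m - 5 at m=17 is -22; so v_{17} = 21.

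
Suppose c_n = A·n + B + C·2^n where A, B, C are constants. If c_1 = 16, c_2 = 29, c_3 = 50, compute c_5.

156

Write the equations: A + B + 2C = 16; 2A + B + 4C = 29; 3A + B + 8C = 50.
Subtracting the first from the second: A + 2C = 13.
Subtracting the second from the third: A + 4C = 21.
Solving: C = 4, A = 5, then B = 3.
Hence c_5 = 5·5 + 3 + 4·32 = 156.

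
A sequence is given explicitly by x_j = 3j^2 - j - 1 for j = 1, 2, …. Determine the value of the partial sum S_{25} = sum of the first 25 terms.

16225

Over j = 1..25: Σj = 325, Σj² = 5525.
Total = (3)·5525 + (-1)·325 + (-1)·25 = 16225.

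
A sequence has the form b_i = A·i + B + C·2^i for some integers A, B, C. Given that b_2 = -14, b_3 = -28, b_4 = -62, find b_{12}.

-20414

At i = 2, 3, 4: 2A + B + 4C = -14; 3A + B + 8C = -28; 4A + B + 16C = -62.
Subtracting the first from the second: A + 4C = -14.
Subtracting the second from the third: A + 8C = -34.
Solving: C = -5, A = 6, then B = -6.
So b_i = 6·i + (-6) + (-5)·2^i; at i=12 this is -20414.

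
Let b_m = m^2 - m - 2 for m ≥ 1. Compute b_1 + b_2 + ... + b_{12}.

548

Over m = 1..12: Σm = 78, Σm² = 650.
Total = (1)·650 + (-1)·78 + (-2)·12 = 548.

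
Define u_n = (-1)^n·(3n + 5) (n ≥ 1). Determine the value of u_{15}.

-50

(-1)^15 = -1; 3n + 5 at n=15 is 50; so u_{15} = -50.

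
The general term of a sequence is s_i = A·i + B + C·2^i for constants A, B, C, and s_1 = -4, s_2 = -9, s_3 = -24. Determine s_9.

-2514

Plug in i = 1, 2, 3: A + B + 2C = -4; 2A + B + 4C = -9; 3A + B + 8C = -24.
Subtracting the first from the second: A + 2C = -5.
Subtracting the second from the third: A + 4C = -15.
Solving: C = -5, A = 5, then B = 1.
So s_i = 5·i + 1 + (-5)·2^i; at i=9 this is -2514.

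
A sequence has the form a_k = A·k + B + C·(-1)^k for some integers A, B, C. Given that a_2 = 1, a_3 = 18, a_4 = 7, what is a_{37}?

The three given values yield: 2A + B + C = 1; 3A + B - C = 18; 4A + B + C = 7.
Subtracting the first from the second: A - 2C = 17.
Subtracting the second from the third: A + 2C = -11.
Solving: C = -7, A = 3, then B = 2.
Therefore a_{37} = 111 + 2 + (-7)·(-1) = 120.

120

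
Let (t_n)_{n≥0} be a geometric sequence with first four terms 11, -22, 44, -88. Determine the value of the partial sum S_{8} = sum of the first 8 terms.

Common ratio r = -2.
t_n = 11·(-2)^(n-0).
S = 11·((-2)^8 - 1)/(-2 - 1) = 11·(256 - 1)/(-3) = -935.

-935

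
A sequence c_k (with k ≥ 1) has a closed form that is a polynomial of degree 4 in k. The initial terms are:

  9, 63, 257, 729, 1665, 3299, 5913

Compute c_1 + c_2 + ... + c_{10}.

1st diffs: 54, 194, 472, 936, 1634, 2614.
2nd diffs: 140, 278, 464, 698, 980.
3rd diffs: 138, 186, 234, 282.
4th diffs: 48, 48, 48 (constant).
So c_k = 2k^4 + 3k^3 + 2k^2 - 3k + 5.
Continuing: 9837, 15449, 23175.
Summing k = 1..10 (10 terms) gives 60396.

60396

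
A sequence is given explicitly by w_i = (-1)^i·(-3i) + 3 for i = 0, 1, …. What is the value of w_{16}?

-45

(-1)^16 = 1; -3i at i=16 is -48; so w_{16} = -45.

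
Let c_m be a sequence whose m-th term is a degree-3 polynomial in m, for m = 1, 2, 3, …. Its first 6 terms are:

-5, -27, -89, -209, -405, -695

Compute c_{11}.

-4185

1st diffs: -22, -62, -120, -196, -290.
2nd diffs: -40, -58, -76, -94.
3rd diffs: -18, -18, -18 (constant).
So c_m = -3m^3 - 2m^2 + 5m - 5.
Evaluating at m = 11 gives c_{11} = -4185.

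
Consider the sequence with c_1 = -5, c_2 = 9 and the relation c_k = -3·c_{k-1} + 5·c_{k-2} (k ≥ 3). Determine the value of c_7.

-15097

Iterate the recurrence:
c_3 = -52; c_4 = 201; c_5 = -863; c_6 = 3594; c_7 = -15097.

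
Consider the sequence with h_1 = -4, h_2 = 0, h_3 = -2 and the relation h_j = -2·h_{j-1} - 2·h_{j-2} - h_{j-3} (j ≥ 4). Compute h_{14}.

0

Applying the relation repeatedly:
h_4 = 8, h_5 = -12, h_6 = 10, …, h_{11} = -12, h_{12} = 10, h_{13} = -4, h_{14} = 0.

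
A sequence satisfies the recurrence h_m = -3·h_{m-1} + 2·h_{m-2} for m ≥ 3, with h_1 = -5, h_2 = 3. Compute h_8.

10239

h_3 = -19  h_4 = 63  h_5 = -227  h_6 = 807  h_7 = -2875  h_8 = 10239.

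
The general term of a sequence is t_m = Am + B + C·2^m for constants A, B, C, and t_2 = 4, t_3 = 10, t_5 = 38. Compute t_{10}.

1040

At m = 2, 3, 5: 2A + B + 4C = 4; 3A + B + 8C = 10; 5A + B + 32C = 38.
Subtracting the first from the second: A + 4C = 6.
Subtracting the second from the third: 2A + 24C = 28.
Solving: C = 1, A = 2, then B = -4.
So t_m = 2·m + (-4) + 1·2^m; at m=10 this is 1040.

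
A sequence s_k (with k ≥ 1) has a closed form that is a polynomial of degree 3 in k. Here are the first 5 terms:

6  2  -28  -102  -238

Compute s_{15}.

1st diffs: -4, -30, -74, -136.
2nd diffs: -26, -44, -62.
3rd diffs: -18, -18 (constant).
So s_k = -3k^3 + 5k^2 + 2k + 2.
Evaluating at k = 15 gives s_{15} = -8968.

-8968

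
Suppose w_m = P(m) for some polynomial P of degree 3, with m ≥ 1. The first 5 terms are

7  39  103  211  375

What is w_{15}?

1st diffs: 32, 64, 108, 164.
2nd diffs: 32, 44, 56.
3rd diffs: 12, 12 (constant).
So w_m = 2m^3 + 4m^2 + 6m - 5.
Evaluating at m = 15 gives w_{15} = 7735.

7735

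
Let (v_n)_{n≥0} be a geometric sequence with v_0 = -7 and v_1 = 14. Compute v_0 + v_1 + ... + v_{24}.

Common ratio r = -2.
v_n = (-7)·(-2)^(n-0).
S = (-7)·((-2)^25 - 1)/(-2 - 1) = (-7)·(-33554432 - 1)/(-3) = -78293677.

-78293677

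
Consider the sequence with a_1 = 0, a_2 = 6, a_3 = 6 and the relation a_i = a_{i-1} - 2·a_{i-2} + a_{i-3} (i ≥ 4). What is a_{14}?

-144

Applying the relation repeatedly:
a_4 = -6;  a_5 = -12;  a_6 = 6;  …;  a_{11} = 66;  a_{12} = 60;  a_{13} = -90;  a_{14} = -144.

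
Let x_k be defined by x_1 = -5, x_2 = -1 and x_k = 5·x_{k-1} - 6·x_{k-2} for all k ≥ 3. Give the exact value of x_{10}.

Step forward from the initial values:
x_3 = 25  x_4 = 131  x_5 = 505  x_6 = 1739  x_7 = 5665  x_8 = 17891  x_9 = 55465  x_{10} = 169979.
(Characteristic roots are 3 and 2.)

169979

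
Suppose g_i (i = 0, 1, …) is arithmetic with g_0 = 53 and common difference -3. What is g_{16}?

5

g_i = 53 + (i - 0)·(-3).
g_{16} = 53 + 16·(-3) = 5.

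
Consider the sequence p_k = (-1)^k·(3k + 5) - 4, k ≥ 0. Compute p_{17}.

-60

(-1)^17 = -1; 3k + 5 at k=17 is 56; so p_{17} = -60.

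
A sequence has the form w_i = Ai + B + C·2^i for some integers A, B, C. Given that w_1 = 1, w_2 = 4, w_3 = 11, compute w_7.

247

Write the equations: A + B + 2C = 1; 2A + B + 4C = 4; 3A + B + 8C = 11.
Subtracting the first from the second: A + 2C = 3.
Subtracting the second from the third: A + 4C = 7.
Solving: C = 2, A = -1, then B = -2.
So w_i = -1·i + (-2) + 2·2^i; at i=7 this is 247.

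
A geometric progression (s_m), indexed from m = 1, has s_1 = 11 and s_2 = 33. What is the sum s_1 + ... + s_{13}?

Common ratio r = 3.
s_m = 11·3^(m-1).
S = 11·(3^13 - 1)/(3 - 1) = 11·(1594323 - 1)/(2) = 8768771.

8768771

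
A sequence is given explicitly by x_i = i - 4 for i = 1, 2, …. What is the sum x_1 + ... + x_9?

Over i = 1..9: Σi = 45.
Total = (1)·45 + (-4)·9 = 9.

9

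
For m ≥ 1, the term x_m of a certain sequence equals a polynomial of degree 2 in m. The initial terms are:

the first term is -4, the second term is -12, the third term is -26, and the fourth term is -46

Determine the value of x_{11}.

-354

1st diffs: -8, -14, -20.
2nd diffs: -6, -6 (constant).
Newton forward-difference form: x_m = -4 + (-8)·C(m-1,1) + (-6)·C(m-1,2).
At m = 11: m-1 = 10, so x_{11} = -4 - 80 - 270 = -354.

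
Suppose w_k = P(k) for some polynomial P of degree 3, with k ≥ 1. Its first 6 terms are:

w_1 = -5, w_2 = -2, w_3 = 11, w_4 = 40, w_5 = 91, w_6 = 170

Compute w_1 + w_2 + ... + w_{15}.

1st diffs: 3, 13, 29, 51, 79.
2nd diffs: 10, 16, 22, 28.
3rd diffs: 6, 6, 6 (constant).
Newton forward-difference form: w_k = -5 + 3·C(k-1,1) + 10·C(k-1,2) + 6·C(k-1,3).
Continuing: …, 283, 436, 635, 886, …, w_{15} = 3131.
Summing k = 1..15 (15 terms) gives 12980.

12980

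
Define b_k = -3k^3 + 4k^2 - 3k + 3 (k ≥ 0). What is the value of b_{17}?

b_{17} = -3·17^3 + 4·17^2 - 3·17 + 3 = -13631.

-13631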